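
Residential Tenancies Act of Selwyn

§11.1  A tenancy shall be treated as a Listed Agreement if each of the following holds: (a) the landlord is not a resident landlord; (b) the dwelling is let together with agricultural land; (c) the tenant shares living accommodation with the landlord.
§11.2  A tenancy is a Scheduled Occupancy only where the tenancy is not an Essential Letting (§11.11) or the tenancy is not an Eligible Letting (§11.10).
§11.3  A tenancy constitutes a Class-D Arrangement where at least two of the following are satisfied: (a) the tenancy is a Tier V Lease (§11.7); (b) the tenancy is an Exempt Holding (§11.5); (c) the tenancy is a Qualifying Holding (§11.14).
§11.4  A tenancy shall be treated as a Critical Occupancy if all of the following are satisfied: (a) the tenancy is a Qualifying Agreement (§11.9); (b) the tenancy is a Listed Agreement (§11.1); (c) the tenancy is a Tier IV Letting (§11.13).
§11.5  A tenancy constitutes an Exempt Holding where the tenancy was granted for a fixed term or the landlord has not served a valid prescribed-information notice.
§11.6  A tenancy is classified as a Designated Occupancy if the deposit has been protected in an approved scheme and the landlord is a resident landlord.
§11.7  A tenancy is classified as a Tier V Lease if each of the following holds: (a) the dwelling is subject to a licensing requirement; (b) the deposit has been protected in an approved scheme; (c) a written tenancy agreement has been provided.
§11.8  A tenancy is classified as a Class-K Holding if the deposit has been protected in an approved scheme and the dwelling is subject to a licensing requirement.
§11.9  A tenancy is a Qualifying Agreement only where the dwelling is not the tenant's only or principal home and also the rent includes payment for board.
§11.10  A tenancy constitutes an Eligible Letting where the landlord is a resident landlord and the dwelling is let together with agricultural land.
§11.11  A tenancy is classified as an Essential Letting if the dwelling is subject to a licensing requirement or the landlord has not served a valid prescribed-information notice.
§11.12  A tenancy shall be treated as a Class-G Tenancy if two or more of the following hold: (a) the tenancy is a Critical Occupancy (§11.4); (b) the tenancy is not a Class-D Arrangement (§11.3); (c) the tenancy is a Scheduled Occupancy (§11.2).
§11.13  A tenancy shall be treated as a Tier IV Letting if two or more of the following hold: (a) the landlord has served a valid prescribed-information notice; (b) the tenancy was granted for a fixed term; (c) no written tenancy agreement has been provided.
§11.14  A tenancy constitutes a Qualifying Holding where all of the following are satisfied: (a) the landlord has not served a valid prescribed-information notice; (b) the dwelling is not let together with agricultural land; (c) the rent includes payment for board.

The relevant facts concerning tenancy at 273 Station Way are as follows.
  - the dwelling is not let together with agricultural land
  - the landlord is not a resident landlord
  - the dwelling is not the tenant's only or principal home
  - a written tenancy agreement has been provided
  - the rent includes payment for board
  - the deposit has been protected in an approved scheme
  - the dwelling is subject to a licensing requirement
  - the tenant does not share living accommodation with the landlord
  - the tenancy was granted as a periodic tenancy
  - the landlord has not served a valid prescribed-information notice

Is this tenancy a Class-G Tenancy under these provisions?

§11.9 — Qualifying Agreement: [the dwelling is not the tenant's only or principal home? yes] AND [the rent includes payment for board? yes] → satisfied.
§11.1 — Listed Agreement: [the landlord is not a resident landlord? yes] AND [the dwelling is let together with agricultural land? no] AND [the tenant shares living accommodation with the landlord? no] → not satisfied.
§11.13 — Tier IV Letting: the landlord has served a valid prescribed-information notice? no; the tenancy was granted for a fixed term? no; no written tenancy agreement has been provided? no — 0 of 3 hold (need ≥2) → not satisfied.
§11.4 — Critical Occupancy: [Qualifying Agreement (§11.9)? yes] AND [Listed Agreement (§11.1)? no] AND [Tier IV Letting (§11.13)? no] → not satisfied.
§11.7 — Tier V Lease: [the dwelling is subject to a licensing requirement? yes] AND [the deposit has been protected in an approved scheme? yes] AND [a written tenancy agreement has been provided? yes] → satisfied.
§11.5 — Exempt Holding: [the tenancy was granted for a fixed term? no] OR [the landlord has not served a valid prescribed-information notice? yes] → satisfied.
§11.14 — Qualifying Holding: [the landlord has not served a valid prescribed-information notice? yes] AND [the dwelling is not let together with agricultural land? yes] AND [the rent includes payment for board? yes] → satisfied.
§11.3 — Class-D Arrangement: Tier V Lease (§11.7)? yes; Exempt Holding (§11.5)? yes; Qualifying Holding (§11.14)? yes — 3 of 3 hold (need ≥2) → satisfied.
§11.11 — Essential Letting: [the dwelling is subject to a licensing requirement? yes] OR [the landlord has not served a valid prescribed-information notice? yes] → satisfied.
§11.10 — Eligible Letting: [the landlord is a resident landlord? no] AND [the dwelling is let together with agricultural land? no] → not satisfied.
§11.2 — Scheduled Occupancy: [not an Essential Letting (§11.11)? no] OR [not an Eligible Letting (§11.10)? yes] → satisfied.
§11.12 — Class-G Tenancy: Critical Occupancy (§11.4)? no; not a Class-D Arrangement (§11.3)? no; Scheduled Occupancy (§11.2)? yes — 1 of 3 hold (need ≥2) → not satisfied.

No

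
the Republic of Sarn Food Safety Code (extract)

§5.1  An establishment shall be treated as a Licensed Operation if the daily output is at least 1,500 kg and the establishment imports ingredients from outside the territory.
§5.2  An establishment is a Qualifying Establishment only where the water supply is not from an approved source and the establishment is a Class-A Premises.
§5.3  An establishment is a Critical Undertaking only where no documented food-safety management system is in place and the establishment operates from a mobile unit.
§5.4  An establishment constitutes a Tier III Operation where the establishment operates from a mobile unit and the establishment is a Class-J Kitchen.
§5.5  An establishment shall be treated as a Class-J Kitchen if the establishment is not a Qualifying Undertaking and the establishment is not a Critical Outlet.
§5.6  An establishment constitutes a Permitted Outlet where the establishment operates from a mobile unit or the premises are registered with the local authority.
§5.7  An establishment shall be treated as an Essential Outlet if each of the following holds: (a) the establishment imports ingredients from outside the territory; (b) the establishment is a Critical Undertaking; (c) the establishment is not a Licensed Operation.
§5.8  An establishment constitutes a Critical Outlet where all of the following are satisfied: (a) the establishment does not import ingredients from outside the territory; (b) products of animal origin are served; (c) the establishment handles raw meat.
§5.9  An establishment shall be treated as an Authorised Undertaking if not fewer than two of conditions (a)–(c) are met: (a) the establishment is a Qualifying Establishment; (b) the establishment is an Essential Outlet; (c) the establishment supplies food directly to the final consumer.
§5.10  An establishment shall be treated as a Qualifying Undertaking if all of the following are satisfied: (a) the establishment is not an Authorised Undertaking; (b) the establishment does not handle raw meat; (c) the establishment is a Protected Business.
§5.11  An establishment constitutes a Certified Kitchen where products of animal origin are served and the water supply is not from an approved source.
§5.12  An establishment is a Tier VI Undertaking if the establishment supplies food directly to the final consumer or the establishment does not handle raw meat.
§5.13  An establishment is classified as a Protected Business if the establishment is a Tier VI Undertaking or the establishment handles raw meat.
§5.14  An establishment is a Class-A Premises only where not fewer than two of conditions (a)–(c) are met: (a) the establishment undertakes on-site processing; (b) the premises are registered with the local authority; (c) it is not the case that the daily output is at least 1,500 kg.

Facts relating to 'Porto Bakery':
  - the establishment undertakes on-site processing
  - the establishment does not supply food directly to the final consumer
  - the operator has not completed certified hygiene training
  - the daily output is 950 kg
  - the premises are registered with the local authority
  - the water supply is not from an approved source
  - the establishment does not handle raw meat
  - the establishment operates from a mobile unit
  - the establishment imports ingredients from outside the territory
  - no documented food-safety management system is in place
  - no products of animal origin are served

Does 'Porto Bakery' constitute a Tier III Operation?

§5.14 — Class-A Premises: the establishment undertakes on-site processing? yes; the premises are registered with the local authority? yes; daily output: 950 kg ≥ 1,500 kg? no, so negated condition yes — 3 of 3 hold (need ≥2) → satisfied.
§5.2 — Qualifying Establishment: [the water supply is not from an approved source? yes] AND [Class-A Premises (§5.14)? yes] → satisfied.
§5.3 — Critical Undertaking: [no documented food-safety management system is in place? yes] AND [the establishment operates from a mobile unit? yes] → satisfied.
§5.1 — Licensed Operation: [daily output: 950 kg ≥ 1,500 kg? no] AND [the establishment imports ingredients from outside the territory? yes] → not satisfied.
§5.7 — Essential Outlet: [the establishment imports ingredients from outside the territory? yes] AND [Critical Undertaking (§5.3)? yes] AND [not a Licensed Operation (§5.1)? yes] → satisfied.
§5.9 — Authorised Undertaking: Qualifying Establishment (§5.2)? yes; Essential Outlet (§5.7)? yes; the establishment supplies food directly to the final consumer? no — 2 of 3 hold (need ≥2) → satisfied.
§5.12 — Tier VI Undertaking: [the establishment supplies food directly to the final consumer? no] OR [the establishment does not handle raw meat? yes] → satisfied.
§5.13 — Protected Business: [Tier VI Undertaking (§5.12)? yes] OR [the establishment handles raw meat? no] → satisfied.
§5.10 — Qualifying Undertaking: [not an Authorised Undertaking (§5.9)? no] AND [the establishment does not handle raw meat? yes] AND [Protected Business (§5.13)? yes] → not satisfied.
§5.8 — Critical Outlet: [the establishment does not import ingredients from outside the territory? no] AND [products of animal origin are served? no] AND [the establishment handles raw meat? no] → not satisfied.
§5.5 — Class-J Kitchen: [not a Qualifying Undertaking (§5.10)? yes] AND [not a Critical Outlet (§5.8)? yes] → satisfied.
§5.4 — Tier III Operation: [the establishment operates from a mobile unit? yes] AND [Class-J Kitchen (§5.5)? yes] → satisfied.

Yes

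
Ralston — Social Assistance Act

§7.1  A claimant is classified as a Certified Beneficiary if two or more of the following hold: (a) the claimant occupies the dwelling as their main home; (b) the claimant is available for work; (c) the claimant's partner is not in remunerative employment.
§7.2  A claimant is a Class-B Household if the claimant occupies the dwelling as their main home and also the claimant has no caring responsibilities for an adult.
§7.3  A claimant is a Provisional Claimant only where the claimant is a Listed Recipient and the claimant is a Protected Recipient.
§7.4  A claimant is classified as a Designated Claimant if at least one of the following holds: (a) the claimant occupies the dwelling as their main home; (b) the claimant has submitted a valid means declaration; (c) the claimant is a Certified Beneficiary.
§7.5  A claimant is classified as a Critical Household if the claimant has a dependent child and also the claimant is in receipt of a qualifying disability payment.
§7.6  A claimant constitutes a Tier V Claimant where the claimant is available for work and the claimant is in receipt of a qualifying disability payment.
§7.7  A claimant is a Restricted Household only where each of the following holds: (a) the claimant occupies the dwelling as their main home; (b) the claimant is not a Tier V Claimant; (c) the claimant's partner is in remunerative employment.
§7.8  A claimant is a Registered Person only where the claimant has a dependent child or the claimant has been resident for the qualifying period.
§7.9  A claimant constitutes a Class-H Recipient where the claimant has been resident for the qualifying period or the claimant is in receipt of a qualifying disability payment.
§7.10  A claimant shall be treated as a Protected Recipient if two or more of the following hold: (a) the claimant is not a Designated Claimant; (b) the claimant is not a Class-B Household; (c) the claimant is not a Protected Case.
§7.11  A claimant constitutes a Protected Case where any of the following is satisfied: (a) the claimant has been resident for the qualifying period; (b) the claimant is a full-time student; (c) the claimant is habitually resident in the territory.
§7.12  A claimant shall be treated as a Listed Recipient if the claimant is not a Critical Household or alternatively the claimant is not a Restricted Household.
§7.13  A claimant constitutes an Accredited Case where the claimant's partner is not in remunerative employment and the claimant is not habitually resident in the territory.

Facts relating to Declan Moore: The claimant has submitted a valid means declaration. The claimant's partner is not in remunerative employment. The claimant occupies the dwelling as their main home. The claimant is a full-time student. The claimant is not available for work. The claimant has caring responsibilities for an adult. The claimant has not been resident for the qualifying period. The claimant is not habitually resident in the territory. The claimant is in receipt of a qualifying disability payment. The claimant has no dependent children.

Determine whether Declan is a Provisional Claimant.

§7.5 — Critical Household: [the claimant has a dependent child? no] AND [the claimant is in receipt of a qualifying disability payment? yes] → not satisfied.
§7.6 — Tier V Claimant: [the claimant is available for work? no] AND [the claimant is in receipt of a qualifying disability payment? yes] → not satisfied.
§7.7 — Restricted Household: [the claimant occupies the dwelling as their main home? yes] AND [not a Tier V Claimant (§7.6)? yes] AND [the claimant's partner is in remunerative employment? no] → not satisfied.
§7.12 — Listed Recipient: [not a Critical Household (§7.5)? yes] OR [not a Restricted Household (§7.7)? yes] → satisfied.
§7.1 — Certified Beneficiary: the claimant occupies the dwelling as their main home? yes; the claimant is available for work? no; the claimant's partner is not in remunerative employment? yes — 2 of 3 hold (need ≥2) → satisfied.
§7.4 — Designated Claimant: [the claimant occupies the dwelling as their main home? yes] OR [the claimant has submitted a valid means declaration? yes] OR [Certified Beneficiary (§7.1)? yes] → satisfied.
§7.2 — Class-B Household: [the claimant occupies the dwelling as their main home? yes] AND [the claimant has no caring responsibilities for an adult? no] → not satisfied.
§7.11 — Protected Case: [the claimant has been resident for the qualifying period? no] OR [the claimant is a full-time student? yes] OR [the claimant is habitually resident in the territory? no] → satisfied.
§7.10 — Protected Recipient: not a Designated Claimant (§7.4)? no; not a Class-B Household (§7.2)? yes; not a Protected Case (§7.11)? no — 1 of 3 hold (need ≥2) → not satisfied.
§7.3 — Provisional Claimant: [Listed Recipient (§7.12)? yes] AND [Protected Recipient (§7.10)? no] → not satisfied.

No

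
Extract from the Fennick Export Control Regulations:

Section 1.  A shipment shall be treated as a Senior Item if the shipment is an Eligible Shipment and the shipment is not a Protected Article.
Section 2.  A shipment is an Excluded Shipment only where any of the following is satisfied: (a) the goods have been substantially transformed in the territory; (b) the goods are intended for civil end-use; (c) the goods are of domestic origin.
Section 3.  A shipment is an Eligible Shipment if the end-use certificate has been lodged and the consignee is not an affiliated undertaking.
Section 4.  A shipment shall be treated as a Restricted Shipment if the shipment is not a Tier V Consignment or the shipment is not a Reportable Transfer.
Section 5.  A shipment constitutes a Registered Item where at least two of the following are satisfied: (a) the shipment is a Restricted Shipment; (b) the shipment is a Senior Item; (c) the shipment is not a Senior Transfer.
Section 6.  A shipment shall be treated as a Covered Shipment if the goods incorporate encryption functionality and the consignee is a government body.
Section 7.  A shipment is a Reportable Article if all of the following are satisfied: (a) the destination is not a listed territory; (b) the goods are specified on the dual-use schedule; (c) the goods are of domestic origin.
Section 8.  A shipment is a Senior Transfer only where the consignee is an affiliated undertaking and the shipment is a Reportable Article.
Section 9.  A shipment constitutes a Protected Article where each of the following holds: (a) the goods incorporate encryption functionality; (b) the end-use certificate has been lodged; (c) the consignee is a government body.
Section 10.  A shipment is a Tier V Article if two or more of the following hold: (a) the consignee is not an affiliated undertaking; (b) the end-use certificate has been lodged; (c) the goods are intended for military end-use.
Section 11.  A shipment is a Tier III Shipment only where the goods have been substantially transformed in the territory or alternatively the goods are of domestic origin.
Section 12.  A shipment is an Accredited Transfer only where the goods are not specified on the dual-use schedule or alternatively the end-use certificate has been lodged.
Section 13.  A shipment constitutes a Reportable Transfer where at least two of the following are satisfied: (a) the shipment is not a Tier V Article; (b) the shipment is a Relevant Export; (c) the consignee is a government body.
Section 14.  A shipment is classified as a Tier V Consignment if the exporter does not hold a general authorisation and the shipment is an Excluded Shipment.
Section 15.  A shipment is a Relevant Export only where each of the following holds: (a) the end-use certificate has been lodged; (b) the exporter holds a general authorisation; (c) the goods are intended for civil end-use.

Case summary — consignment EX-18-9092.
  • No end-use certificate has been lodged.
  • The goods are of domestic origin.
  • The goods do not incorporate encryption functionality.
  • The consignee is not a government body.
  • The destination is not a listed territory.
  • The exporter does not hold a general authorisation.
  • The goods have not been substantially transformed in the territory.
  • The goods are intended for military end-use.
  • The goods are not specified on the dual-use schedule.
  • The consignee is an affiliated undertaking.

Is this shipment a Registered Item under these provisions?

section 2 — Excluded Shipment: [the goods have been substantially transformed in the territory? no] OR [the goods are intended for civil end-use? no] OR [the goods are of domestic origin? yes] → satisfied.
section 14 — Tier V Consignment: [the exporter does not hold a general authorisation? yes] AND [Excluded Shipment (section 2)? yes] → satisfied.
section 10 — Tier V Article: the consignee is not an affiliated undertaking? no; the end-use certificate has been lodged? no; the goods are intended for military end-use? yes — 1 of 3 hold (need ≥2) → not satisfied.
section 15 — Relevant Export: [the end-use certificate has been lodged? no] AND [the exporter holds a general authorisation? no] AND [the goods are intended for civil end-use? no] → not satisfied.
section 13 — Reportable Transfer: not a Tier V Article (section 10)? yes; Relevant Export (section 15)? no; the consignee is a government body? no — 1 of 3 hold (need ≥2) → not satisfied.
section 4 — Restricted Shipment: [not a Tier V Consignment (section 14)? no] OR [not a Reportable Transfer (section 13)? yes] → satisfied.
section 3 — Eligible Shipment: [the end-use certificate has been lodged? no] AND [the consignee is not an affiliated undertaking? no] → not satisfied.
section 9 — Protected Article: [the goods incorporate encryption functionality? no] AND [the end-use certificate has been lodged? no] AND [the consignee is a government body? no] → not satisfied.
section 1 — Senior Item: [Eligible Shipment (section 3)? no] AND [not a Protected Article (section 9)? yes] → not satisfied.
section 7 — Reportable Article: [the destination is not a listed territory? yes] AND [the goods are specified on the dual-use schedule? no] AND [the goods are of domestic origin? yes] → not satisfied.
section 8 — Senior Transfer: [the consignee is an affiliated undertaking? yes] AND [Reportable Article (section 7)? no] → not satisfied.
section 5 — Registered Item: Restricted Shipment (section 4)? yes; Senior Item (section 1)? no; not a Senior Transfer (section 8)? yes — 2 of 3 hold (need ≥2) → satisfied.

Yes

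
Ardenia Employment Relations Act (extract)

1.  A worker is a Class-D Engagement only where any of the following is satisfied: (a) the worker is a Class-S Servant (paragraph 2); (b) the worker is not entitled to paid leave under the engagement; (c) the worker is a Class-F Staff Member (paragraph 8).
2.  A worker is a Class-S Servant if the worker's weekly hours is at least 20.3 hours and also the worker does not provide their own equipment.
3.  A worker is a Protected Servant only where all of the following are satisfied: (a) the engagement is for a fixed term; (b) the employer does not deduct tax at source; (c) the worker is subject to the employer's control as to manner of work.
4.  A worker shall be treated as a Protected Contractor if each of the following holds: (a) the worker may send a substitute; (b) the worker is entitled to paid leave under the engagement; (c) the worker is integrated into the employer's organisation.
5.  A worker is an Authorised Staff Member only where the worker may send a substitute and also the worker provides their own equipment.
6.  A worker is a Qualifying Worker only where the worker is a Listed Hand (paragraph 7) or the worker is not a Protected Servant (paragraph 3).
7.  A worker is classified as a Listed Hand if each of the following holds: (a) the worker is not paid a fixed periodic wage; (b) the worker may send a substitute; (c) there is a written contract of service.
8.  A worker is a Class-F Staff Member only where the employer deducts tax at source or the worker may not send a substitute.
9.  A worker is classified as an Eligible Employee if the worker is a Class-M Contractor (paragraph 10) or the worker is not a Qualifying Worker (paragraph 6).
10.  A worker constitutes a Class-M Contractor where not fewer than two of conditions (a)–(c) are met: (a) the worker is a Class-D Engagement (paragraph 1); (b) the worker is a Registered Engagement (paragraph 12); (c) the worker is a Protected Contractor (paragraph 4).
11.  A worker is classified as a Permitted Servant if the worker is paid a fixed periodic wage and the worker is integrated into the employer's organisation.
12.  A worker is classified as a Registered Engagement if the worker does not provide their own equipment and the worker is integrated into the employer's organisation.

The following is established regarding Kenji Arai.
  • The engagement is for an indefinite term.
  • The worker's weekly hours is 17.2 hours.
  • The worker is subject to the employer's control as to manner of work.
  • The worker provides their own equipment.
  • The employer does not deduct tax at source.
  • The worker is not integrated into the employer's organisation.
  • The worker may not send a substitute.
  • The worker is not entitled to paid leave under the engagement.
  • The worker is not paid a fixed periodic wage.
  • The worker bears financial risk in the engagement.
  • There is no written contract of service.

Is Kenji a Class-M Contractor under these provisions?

No

Under paragraph 2: worker's weekly hours: 17.2 hours ≥ 20.3 hours? no; and the worker does not provide their own equipment? no. So the worker is not a Class-S Servant.
Under paragraph 8: the employer deducts tax at source? no; or the worker may not send a substitute? yes. So the worker is a Class-F Staff Member.
Under paragraph 1: Class-S Servant (paragraph 2)? no; or the worker is not entitled to paid leave under the engagement? yes; or Class-F Staff Member (paragraph 8)? yes. So the worker is a Class-D Engagement.
Under paragraph 12: the worker does not provide their own equipment? no; and the worker is integrated into the employer's organisation? no. So the worker is not a Registered Engagement.
Under paragraph 4: the worker may send a substitute? no; and the worker is entitled to paid leave under the engagement? no; and the worker is integrated into the employer's organisation? no. So the worker is not a Protected Contractor.
Under paragraph 10: Class-D Engagement (paragraph 1)? yes; Registered Engagement (paragraph 12)? no; Protected Contractor (paragraph 4)? no — 1 of 3 hold (need ≥2) → not satisfied.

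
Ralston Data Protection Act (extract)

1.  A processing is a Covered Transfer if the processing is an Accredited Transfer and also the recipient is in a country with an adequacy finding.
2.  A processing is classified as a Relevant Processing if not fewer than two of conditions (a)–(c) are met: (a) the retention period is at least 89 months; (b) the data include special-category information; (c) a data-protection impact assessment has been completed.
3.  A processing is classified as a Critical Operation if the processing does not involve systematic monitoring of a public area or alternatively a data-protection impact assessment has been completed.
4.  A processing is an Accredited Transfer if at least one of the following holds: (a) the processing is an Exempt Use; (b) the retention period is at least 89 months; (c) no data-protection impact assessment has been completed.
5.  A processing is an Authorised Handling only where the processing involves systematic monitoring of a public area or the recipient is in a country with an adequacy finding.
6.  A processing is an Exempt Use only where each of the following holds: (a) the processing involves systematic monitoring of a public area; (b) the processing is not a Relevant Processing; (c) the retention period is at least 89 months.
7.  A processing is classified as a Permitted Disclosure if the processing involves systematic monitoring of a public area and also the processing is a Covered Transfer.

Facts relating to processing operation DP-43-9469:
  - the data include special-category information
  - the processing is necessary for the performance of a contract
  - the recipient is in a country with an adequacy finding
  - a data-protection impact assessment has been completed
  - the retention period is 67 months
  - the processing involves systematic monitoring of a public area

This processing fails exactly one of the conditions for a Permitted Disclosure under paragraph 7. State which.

Covered Transfer

paragraph 2 — Relevant Processing: retention period: 67 months ≥ 89 months? no; the data include special-category information? yes; a data-protection impact assessment has been completed? yes — 2 of 3 hold (need ≥2) → satisfied.
paragraph 6 — Exempt Use: [the processing involves systematic monitoring of a public area? yes] AND [not a Relevant Processing (paragraph 2)? no] AND [retention period: 67 months ≥ 89 months? no] → not satisfied.
paragraph 4 — Accredited Transfer: [Exempt Use (paragraph 6)? no] OR [retention period: 67 months ≥ 89 months? no] OR [no data-protection impact assessment has been completed? no] → not satisfied.
paragraph 1 — Covered Transfer: [Accredited Transfer (paragraph 4)? no] AND [the recipient is in a country with an adequacy finding? yes] → not satisfied.
paragraph 7 — Permitted Disclosure: [the processing involves systematic monitoring of a public area? yes] AND [Covered Transfer (paragraph 1)? no] → not satisfied.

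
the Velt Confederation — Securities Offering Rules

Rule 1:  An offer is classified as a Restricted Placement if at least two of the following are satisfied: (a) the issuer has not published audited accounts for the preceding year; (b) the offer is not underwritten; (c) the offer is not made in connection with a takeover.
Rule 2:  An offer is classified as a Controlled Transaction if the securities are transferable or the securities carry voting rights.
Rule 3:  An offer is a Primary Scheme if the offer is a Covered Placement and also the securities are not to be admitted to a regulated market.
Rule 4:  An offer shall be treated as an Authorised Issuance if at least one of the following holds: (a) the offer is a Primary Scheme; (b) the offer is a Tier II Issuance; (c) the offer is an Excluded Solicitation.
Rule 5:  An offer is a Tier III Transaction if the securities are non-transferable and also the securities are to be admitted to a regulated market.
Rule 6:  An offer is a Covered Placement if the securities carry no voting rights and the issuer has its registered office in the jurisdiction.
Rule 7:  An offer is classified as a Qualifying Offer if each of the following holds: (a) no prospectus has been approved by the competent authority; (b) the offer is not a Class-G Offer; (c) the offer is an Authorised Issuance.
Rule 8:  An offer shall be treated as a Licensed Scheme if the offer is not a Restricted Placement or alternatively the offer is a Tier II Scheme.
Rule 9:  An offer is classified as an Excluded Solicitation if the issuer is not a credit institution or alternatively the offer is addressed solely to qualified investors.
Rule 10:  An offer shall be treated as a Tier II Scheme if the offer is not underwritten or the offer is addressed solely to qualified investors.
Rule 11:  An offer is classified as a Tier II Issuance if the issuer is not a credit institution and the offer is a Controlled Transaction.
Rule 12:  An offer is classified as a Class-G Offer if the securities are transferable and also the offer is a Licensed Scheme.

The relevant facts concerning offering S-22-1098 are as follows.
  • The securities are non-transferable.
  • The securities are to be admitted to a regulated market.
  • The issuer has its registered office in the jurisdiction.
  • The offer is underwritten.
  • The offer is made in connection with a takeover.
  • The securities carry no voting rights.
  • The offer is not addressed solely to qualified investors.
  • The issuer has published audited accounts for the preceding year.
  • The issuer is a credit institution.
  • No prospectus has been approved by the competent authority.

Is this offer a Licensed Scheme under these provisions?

Yes

rule 1 — Restricted Placement: the issuer has not published audited accounts for the preceding year? no; the offer is not underwritten? no; the offer is not made in connection with a takeover? no — 0 of 3 hold (need ≥2) → not satisfied.
rule 10 — Tier II Scheme: [the offer is not underwritten? no] OR [the offer is addressed solely to qualified investors? no] → not satisfied.
rule 8 — Licensed Scheme: [not a Restricted Placement (rule 1)? yes] OR [Tier II Scheme (rule 10)? no] → satisfied.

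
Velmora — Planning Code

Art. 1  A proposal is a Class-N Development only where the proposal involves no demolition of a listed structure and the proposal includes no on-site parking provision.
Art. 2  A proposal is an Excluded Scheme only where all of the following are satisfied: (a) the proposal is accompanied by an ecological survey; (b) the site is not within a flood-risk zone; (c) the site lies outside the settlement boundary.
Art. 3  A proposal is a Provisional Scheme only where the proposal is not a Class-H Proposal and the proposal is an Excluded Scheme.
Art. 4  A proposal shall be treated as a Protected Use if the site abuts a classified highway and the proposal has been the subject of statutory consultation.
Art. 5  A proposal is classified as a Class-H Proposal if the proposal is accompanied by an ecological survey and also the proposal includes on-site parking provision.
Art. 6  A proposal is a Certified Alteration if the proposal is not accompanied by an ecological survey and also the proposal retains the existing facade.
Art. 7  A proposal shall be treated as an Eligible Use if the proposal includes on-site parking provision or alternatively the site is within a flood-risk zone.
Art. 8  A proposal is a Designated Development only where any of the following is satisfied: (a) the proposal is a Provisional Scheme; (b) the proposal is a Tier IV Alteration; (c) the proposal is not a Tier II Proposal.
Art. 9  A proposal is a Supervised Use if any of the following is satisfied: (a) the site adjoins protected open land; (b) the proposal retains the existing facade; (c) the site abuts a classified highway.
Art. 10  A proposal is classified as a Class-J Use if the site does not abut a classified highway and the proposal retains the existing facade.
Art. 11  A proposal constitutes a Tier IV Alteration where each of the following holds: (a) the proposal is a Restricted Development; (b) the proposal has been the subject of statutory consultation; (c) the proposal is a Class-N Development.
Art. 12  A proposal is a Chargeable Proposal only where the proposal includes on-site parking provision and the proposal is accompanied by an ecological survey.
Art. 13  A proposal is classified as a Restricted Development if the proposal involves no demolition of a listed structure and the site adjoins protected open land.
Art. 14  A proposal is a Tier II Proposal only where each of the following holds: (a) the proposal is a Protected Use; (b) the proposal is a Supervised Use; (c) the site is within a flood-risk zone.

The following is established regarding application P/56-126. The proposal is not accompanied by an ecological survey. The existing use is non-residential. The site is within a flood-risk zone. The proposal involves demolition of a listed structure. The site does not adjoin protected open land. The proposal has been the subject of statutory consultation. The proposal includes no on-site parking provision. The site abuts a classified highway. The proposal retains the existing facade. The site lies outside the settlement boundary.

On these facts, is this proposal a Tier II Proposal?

Yes

Under article 4: the site abuts a classified highway? yes; and the proposal has been the subject of statutory consultation? yes. So the proposal is a Protected Use.
Under article 9: the site adjoins protected open land? no; or the proposal retains the existing facade? yes; or the site abuts a classified highway? yes. So the proposal is a Supervised Use.
Under article 14: Protected Use (article 4)? yes; and Supervised Use (article 9)? yes; and the site is within a flood-risk zone? yes. So the proposal is a Tier II Proposal.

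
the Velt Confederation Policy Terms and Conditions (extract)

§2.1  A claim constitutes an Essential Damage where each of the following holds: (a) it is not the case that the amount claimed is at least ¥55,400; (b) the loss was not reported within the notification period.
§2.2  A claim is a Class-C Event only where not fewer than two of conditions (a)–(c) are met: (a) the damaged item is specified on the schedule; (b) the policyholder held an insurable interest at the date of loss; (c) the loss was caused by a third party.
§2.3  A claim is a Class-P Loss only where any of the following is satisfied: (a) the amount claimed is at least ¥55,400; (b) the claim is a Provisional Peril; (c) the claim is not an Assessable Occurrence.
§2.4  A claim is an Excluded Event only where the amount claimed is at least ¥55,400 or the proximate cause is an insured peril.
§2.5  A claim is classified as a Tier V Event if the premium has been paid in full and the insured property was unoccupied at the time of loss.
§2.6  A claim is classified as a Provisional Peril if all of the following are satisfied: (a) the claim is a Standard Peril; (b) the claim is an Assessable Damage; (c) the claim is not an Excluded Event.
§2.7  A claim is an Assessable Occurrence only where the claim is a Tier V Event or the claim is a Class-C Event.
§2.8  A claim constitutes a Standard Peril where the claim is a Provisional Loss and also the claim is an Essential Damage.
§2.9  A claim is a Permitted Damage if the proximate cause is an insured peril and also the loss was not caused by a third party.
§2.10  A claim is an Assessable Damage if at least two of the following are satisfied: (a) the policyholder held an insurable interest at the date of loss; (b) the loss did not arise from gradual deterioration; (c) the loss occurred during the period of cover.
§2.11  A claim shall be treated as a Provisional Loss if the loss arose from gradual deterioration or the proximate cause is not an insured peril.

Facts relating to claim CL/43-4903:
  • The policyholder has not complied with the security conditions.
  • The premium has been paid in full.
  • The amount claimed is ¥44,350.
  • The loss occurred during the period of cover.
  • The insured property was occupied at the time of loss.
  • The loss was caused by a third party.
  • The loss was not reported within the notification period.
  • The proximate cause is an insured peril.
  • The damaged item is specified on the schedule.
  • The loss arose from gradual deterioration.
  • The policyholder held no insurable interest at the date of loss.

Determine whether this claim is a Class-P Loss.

§2.11 — Provisional Loss: [the loss arose from gradual deterioration? yes] OR [the proximate cause is not an insured peril? no] → satisfied.
§2.1 — Essential Damage: [amount claimed: ¥44,350 ≥ ¥55,400? no, so negated condition yes] AND [the loss was not reported within the notification period? yes] → satisfied.
§2.8 — Standard Peril: [Provisional Loss (§2.11)? yes] AND [Essential Damage (§2.1)? yes] → satisfied.
§2.10 — Assessable Damage: the policyholder held an insurable interest at the date of loss? no; the loss did not arise from gradual deterioration? no; the loss occurred during the period of cover? yes — 1 of 3 hold (need ≥2) → not satisfied.
§2.4 — Excluded Event: [amount claimed: ¥44,350 ≥ ¥55,400? no] OR [the proximate cause is an insured peril? yes] → satisfied.
§2.6 — Provisional Peril: [Standard Peril (§2.8)? yes] AND [Assessable Damage (§2.10)? no] AND [not an Excluded Event (§2.4)? no] → not satisfied.
§2.5 — Tier V Event: [the premium has been paid in full? yes] AND [the insured property was unoccupied at the time of loss? no] → not satisfied.
§2.2 — Class-C Event: the damaged item is specified on the schedule? yes; the policyholder held an insurable interest at the date of loss? no; the loss was caused by a third party? yes — 2 of 3 hold (need ≥2) → satisfied.
§2.7 — Assessable Occurrence: [Tier V Event (§2.5)? no] OR [Class-C Event (§2.2)? yes] → satisfied.
§2.3 — Class-P Loss: [amount claimed: ¥44,350 ≥ ¥55,400? no] OR [Provisional Peril (§2.6)? no] OR [not an Assessable Occurrence (§2.7)? no] → not satisfied.

No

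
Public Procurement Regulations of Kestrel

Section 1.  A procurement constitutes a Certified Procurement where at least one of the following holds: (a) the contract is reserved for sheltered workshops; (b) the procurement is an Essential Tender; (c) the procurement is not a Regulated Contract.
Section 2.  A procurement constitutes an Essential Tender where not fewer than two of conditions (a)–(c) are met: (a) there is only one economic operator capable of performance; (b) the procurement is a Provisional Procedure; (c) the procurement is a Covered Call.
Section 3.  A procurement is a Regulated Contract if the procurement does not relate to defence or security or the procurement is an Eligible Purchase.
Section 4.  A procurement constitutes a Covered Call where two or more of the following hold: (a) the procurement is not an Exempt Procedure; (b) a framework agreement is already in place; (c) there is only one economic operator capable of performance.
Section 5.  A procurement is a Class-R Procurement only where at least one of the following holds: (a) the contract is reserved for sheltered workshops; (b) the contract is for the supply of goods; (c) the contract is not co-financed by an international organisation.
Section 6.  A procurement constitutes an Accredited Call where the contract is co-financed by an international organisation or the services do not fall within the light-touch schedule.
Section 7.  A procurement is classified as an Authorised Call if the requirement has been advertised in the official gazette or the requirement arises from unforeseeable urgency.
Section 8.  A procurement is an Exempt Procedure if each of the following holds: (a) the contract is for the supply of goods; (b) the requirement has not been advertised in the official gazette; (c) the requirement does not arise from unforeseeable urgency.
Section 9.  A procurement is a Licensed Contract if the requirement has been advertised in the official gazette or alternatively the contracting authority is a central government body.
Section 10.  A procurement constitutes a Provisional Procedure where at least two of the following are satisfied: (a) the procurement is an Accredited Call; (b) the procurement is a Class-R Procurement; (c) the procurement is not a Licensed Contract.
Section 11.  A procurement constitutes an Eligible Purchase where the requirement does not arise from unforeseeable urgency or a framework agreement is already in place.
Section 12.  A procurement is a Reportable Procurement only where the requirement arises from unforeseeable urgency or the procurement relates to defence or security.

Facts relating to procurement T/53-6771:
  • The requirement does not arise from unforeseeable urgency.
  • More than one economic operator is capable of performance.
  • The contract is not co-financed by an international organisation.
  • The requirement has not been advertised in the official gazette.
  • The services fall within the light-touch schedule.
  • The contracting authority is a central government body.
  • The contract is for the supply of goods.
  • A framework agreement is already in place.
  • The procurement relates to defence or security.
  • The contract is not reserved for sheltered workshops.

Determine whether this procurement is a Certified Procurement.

No

section 6 — Accredited Call: [the contract is co-financed by an international organisation? no] OR [the services do not fall within the light-touch schedule? no] → not satisfied.
section 5 — Class-R Procurement: [the contract is reserved for sheltered workshops? no] OR [the contract is for the supply of goods? yes] OR [the contract is not co-financed by an international organisation? yes] → satisfied.
section 9 — Licensed Contract: [the requirement has been advertised in the official gazette? no] OR [the contracting authority is a central government body? yes] → satisfied.
section 10 — Provisional Procedure: Accredited Call (section 6)? no; Class-R Procurement (section 5)? yes; not a Licensed Contract (section 9)? no — 1 of 3 hold (need ≥2) → not satisfied.
section 8 — Exempt Procedure: [the contract is for the supply of goods? yes] AND [the requirement has not been advertised in the official gazette? yes] AND [the requirement does not arise from unforeseeable urgency? yes] → satisfied.
section 4 — Covered Call: not an Exempt Procedure (section 8)? no; a framework agreement is already in place? yes; there is only one economic operator capable of performance? no — 1 of 3 hold (need ≥2) → not satisfied.
section 2 — Essential Tender: there is only one economic operator capable of performance? no; Provisional Procedure (section 10)? no; Covered Call (section 4)? no — 0 of 3 hold (need ≥2) → not satisfied.
section 11 — Eligible Purchase: [the requirement does not arise from unforeseeable urgency? yes] OR [a framework agreement is already in place? yes] → satisfied.
section 3 — Regulated Contract: [the procurement does not relate to defence or security? no] OR [Eligible Purchase (section 11)? yes] → satisfied.
section 1 — Certified Procurement: [the contract is reserved for sheltered workshops? no] OR [Essential Tender (section 2)? no] OR [not a Regulated Contract (section 3)? no] → not satisfied.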